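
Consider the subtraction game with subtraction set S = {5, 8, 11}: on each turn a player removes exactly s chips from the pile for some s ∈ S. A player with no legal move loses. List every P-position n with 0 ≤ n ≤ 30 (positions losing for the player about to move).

G(0) = 0
G(1) = mex{} = 0
G(2) = mex{} = 0
G(3) = mex{} = 0
G(4) = mex{} = 0
G(5) = mex{0} = 1
G(6) = mex{0} = 1
G(7) = mex{0} = 1
G(8) = mex{0,0} = 1
G(9) = mex{0,0} = 1
G(10) = mex{1,0} = 2
G(11) = mex{1,0,0} = 2
G(12) = mex{1,0,0} = 2
G(13) = mex{1,1,0} = 2
G(14) = mex{1,1,0} = 2
G(15) = mex{2,1,0} = 3
G(16) = mex{2,1,1} = 0
G(17) = mex{2,1,1} = 0
G(18) = mex{2,2,1} = 0
G(19) = mex{2,2,1} = 0
G(20) = mex{3,2,1} = 0
G(21) = mex{0,2,2} = 1
G(22) = mex{0,2,2} = 1
G(23) = mex{0,3,2} = 1
G(24) = mex{0,0,2} = 1
G(25) = mex{0,0,2} = 1
G(26) = mex{1,0,3} = 2
G(27) = mex{1,0,0} = 2
G(28) = mex{1,0,0} = 2
G(29) = mex{1,1,0} = 2
G(30) = mex{1,1,0} = 2
P-positions are exactly the n with G(n) = 0.

0, 1, 2, 3, 4, 16, 17, 18, 19, 20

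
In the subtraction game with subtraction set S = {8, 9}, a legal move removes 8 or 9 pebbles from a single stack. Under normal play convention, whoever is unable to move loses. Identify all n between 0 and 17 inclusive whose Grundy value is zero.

0, 1, 2, 3, 4, 5, 6, 7, 17

n :  0  1  2  3  4  5  6  7  8  9 10 11 12 13 14 15 16 17
G :  0  0  0  0  0  0  0  0  1  1  1  1  1  1  1  1  2  0
P-positions are exactly the n with G(n) = 0.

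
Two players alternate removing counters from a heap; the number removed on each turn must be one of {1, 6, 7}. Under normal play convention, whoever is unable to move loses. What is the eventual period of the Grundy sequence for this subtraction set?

12

n :  0  1  2  3  4  5  6  7  8  9 10 11 12 13 14 15 16 17 18 19 20 21 22 23 24 25
G :  0  1  0  1  0  1  2  3  2  3  2  3  0  1  0  1  0  1  2  3  2  3  2  3  0  1
G(n+12) = G(n) holds for n = 0,…,6 (a full window of length max(S) = 7), so the sequence is purely periodic with period 12.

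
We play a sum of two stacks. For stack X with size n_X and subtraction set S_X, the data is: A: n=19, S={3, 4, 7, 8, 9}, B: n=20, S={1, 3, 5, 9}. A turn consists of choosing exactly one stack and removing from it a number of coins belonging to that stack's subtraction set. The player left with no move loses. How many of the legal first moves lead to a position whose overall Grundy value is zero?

Stack A, S = {3, 4, 7, 8, 9}:
G(0) = 0
G(1) = mex{} = 0
G(2) = mex{} = 0
G(3) = mex{0} = 1
G(4) = mex{0,0} = 1
G(5) = mex{0,0} = 1
G(6) = mex{1,0} = 2
G(7) = mex{1,1,0} = 2
G(8) = mex{1,1,0,0} = 2
G(9) = mex{2,1,0,0,0} = 3
G(10) = mex{2,2,1,0,0} = 3
G(11) = mex{2,2,1,1,0} = 3
G(12) = mex{3,2,1,1,1} = 0
G(13) = mex{3,3,2,1,1} = 0
G(14) = mex{3,3,2,2,1} = 0
G(15) = mex{0,3,2,2,2} = 1
G(16) = mex{0,0,3,2,2} = 1
G(17) = mex{0,0,3,3,2} = 1
G(18) = mex{1,0,3,3,3} = 2
G(19) = mex{1,1,0,3,3} = 2
G_A(19) = 2.
Stack B, S = {1, 3, 5, 9}:
n :  0  1  2  3  4  5  6  7  8  9 10 11 12 13 14 15 16 17 18 19 20
G :  0  1  0  1  0  1  0  1  0  1  0  1  0  1  0  1  0  1  0  1  0
G_B(20) = 0.
Combined Grundy value = 2 ⊕ 0 = 2.
A winning move leaves total XOR = 0, i.e. changes one component's Grundy value g to g ⊕ X where X is the current total.
Stack A: need g' = 2⊕2 = 0. Options: 19−3→G=1, 19−4→G=1, 19−7→G=0, 19−8→G=3, 19−9→G=3. Hits: 1.
Stack B: need g' = 0⊕2 = 2. Options: 20−1→G=1, 20−3→G=1, 20−5→G=1, 20−9→G=1. Hits: 0.

1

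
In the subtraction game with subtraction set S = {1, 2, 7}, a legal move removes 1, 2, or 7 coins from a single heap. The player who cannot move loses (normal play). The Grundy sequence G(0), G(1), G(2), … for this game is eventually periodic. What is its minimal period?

3

n :  0  1  2  3  4  5  6  7  8  9 10 11 12 13 14
G :  0  1  2  0  1  2  0  1  2  0  1  2  0  1  2
G(n+3) = G(n) holds for n = 0,…,6 (a full window of length max(S) = 7), so the sequence is purely periodic with period 3.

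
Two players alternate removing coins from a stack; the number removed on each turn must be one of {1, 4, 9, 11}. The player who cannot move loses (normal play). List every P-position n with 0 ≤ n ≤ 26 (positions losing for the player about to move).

0, 2, 5, 7, 10, 12, 15, 17, 20, 22, 25

n :  0  1  2  3  4  5  6  7  8  9 10 11 12 13 14 15 16 17 18 19 20 21 22 23 24 25 26
G :  0  1  0  1  2  0  1  0  1  2  0  1  0  1  2  0  1  0  1  2  0  1  0  1  2  0  1
P-positions are exactly the n with G(n) = 0.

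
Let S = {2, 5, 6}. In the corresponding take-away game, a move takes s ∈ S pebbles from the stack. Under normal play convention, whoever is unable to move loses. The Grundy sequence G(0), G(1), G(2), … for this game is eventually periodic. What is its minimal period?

n :  0  1  2  3  4  5  6  7  8  9 10 11 12 13 14 15 16 17 18 19 20 21 22 23
G :  0  0  1  1  0  2  1  3  0  2  1  0  0  1  1  0  2  1  3  0  2  1  0  0
G(n+11) = G(n) holds for n = 0,…,5 (a full window of length max(S) = 6), so the sequence is purely periodic with period 11.

11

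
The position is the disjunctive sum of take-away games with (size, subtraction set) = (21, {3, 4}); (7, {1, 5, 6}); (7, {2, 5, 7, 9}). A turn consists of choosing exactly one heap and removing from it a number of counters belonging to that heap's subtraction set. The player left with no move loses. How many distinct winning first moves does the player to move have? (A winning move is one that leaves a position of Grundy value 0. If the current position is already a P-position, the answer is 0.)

Heap A, S = {3, 4}:
n :  0  1  2  3  4  5  6  7  8  9 10 11 12 13 14 15 16 17 18 19 20 21
G :  0  0  0  1  1  1  2  0  0  0  1  1  1  2  0  0  0  1  1  1  2  0
G_A(21) = 0.
Heap B, S = {1, 5, 6}:
G(0) = 0
G(1) = mex{0} = 1
G(2) = mex{1} = 0
G(3) = mex{0} = 1
G(4) = mex{1} = 0
G(5) = mex{0,0} = 1
G(6) = mex{1,1,0} = 2
G(7) = mex{2,0,1} = 3
G_B(7) = 3.
Heap C, S = {2, 5, 7, 9}:
n : 0 1 2 3 4 5 6 7
G : 0 0 1 1 0 2 1 3
G_C(7) = 3.
Combined Grundy value = 0 ⊕ 3 ⊕ 3 = 0.
A winning move leaves total XOR = 0, i.e. changes one component's Grundy value g to g ⊕ X where X is the current total.
Heap A: target g' = 0⊕0 = 0, but every legal move changes the Grundy value (mex property), so 0 moves.
Heap B: target g' = 3⊕0 = 3, but every legal move changes the Grundy value (mex property), so 0 moves.
Heap C: target g' = 3⊕0 = 3, but every legal move changes the Grundy value (mex property), so 0 moves.

0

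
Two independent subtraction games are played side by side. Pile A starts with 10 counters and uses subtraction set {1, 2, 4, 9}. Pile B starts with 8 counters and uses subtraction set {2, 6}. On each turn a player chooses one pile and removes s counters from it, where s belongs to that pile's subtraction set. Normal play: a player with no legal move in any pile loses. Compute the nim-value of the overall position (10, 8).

Pile A, S = {1, 2, 4, 9}:
n :  0  1  2  3  4  5  6  7  8  9 10
G :  0  1  2  0  1  2  0  1  2  3  4
G_A(10) = 4.
Pile B, S = {2, 6}:
G(0) = 0
G(1) = mex{} = 0
G(2) = mex{0} = 1
G(3) = mex{0} = 1
G(4) = mex{1} = 0
G(5) = mex{1} = 0
G(6) = mex{0,0} = 1
G(7) = mex{0,0} = 1
G(8) = mex{1,1} = 0
G_B(8) = 0.
Combined Grundy value = 4 ⊕ 0 = 4.

4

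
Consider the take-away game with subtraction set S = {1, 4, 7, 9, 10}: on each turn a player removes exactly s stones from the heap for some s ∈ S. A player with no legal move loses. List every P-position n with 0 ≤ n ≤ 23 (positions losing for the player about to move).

0, 2, 5, 8, 13, 16, 19, 21

G(0) = 0
G(1) = mex{0} = 1
G(2) = mex{1} = 0
G(3) = mex{0} = 1
G(4) = mex{1,0} = 2
G(5) = mex{2,1} = 0
G(6) = mex{0,0} = 1
G(7) = mex{1,1,0} = 2
G(8) = mex{2,2,1} = 0
G(9) = mex{0,0,0,0} = 1
G(10) = mex{1,1,1,1,0} = 2
G(11) = mex{2,2,2,0,1} = 3
G(12) = mex{3,0,0,1,0} = 2
G(13) = mex{2,1,1,2,1} = 0
G(14) = mex{0,2,2,0,2} = 1
G(15) = mex{1,3,0,1,0} = 2
G(16) = mex{2,2,1,2,1} = 0
G(17) = mex{0,0,2,0,2} = 1
G(18) = mex{1,1,3,1,0} = 2
G(19) = mex{2,2,2,2,1} = 0
G(20) = mex{0,0,0,3,2} = 1
G(21) = mex{1,1,1,2,3} = 0
G(22) = mex{0,2,2,0,2} = 1
G(23) = mex{1,0,0,1,0} = 2
P-positions are exactly the n with G(n) = 0.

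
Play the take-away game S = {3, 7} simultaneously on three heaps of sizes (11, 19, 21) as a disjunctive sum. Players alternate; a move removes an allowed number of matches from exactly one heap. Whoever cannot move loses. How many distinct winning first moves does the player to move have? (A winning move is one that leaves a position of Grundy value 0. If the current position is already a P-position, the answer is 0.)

All heaps use S = {3, 7}:
n :  0  1  2  3  4  5  6  7  8  9 10 11 12 13 14 15 16 17 18 19 20 21
G :  0  0  0  1  1  1  0  2  2  1  0  0  0  1  1  1  0  2  2  1  0  0
Heap A: G(11) = 0.
Heap B: G(19) = 1.
Heap C: G(21) = 0.
Combined Grundy value = 0 ⊕ 1 ⊕ 0 = 1.
A winning move leaves total XOR = 0, i.e. changes one component's Grundy value g to g ⊕ X where X is the current total.
Heap A: need g' = 0⊕1 = 1. Options: 11−3→G=2, 11−7→G=1. Hits: 1.
Heap B: need g' = 1⊕1 = 0. Options: 19−3→G=0, 19−7→G=0. Hits: 2.
Heap C: need g' = 0⊕1 = 1. Options: 21−3→G=2, 21−7→G=1. Hits: 1.

4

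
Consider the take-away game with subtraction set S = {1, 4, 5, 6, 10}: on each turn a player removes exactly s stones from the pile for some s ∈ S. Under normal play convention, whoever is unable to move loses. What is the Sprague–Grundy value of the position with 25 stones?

G(0) = 0
G(1) = mex{0} = 1
G(2) = mex{1} = 0
G(3) = mex{0} = 1
G(4) = mex{1,0} = 2
G(5) = mex{2,1,0} = 3
G(6) = mex{3,0,1,0} = 2
G(7) = mex{2,1,0,1} = 3
G(8) = mex{3,2,1,0} = 4
G(9) = mex{4,3,2,1} = 0
G(10) = mex{0,2,3,2,0} = 1
G(11) = mex{1,3,2,3,1} = 0
G(12) = mex{0,4,3,2,0} = 1
G(13) = mex{1,0,4,3,1} = 2
G(14) = mex{2,1,0,4,2} = 3
G(15) = mex{3,0,1,0,3} = 2
G(16) = mex{2,1,0,1,2} = 3
G(17) = mex{3,2,1,0,3} = 4
G(18) = mex{4,3,2,1,4} = 0
G(19) = mex{0,2,3,2,0} = 1
G(20) = mex{1,3,2,3,1} = 0
G(21) = mex{0,4,3,2,0} = 1
G(22) = mex{1,0,4,3,1} = 2
G(23) = mex{2,1,0,4,2} = 3
G(24) = mex{3,0,1,0,3} = 2
G(25) = mex{2,1,0,1,2} = 3

3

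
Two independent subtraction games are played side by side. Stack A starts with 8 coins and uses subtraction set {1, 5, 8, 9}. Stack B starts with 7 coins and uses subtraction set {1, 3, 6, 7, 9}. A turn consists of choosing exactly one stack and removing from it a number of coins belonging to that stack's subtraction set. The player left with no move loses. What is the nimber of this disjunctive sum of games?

Stack A, S = {1, 5, 8, 9}:
n : 0 1 2 3 4 5 6 7 8
G : 0 1 0 1 0 1 0 1 2
G_A(8) = 2.
Stack B, S = {1, 3, 6, 7, 9}:
G(0) = 0
G(1) = mex{0} = 1
G(2) = mex{1} = 0
G(3) = mex{0,0} = 1
G(4) = mex{1,1} = 0
G(5) = mex{0,0} = 1
G(6) = mex{1,1,0} = 2
G(7) = mex{2,0,1,0} = 3
G_B(7) = 3.
Combined Grundy value = 2 ⊕ 3 = 1.

1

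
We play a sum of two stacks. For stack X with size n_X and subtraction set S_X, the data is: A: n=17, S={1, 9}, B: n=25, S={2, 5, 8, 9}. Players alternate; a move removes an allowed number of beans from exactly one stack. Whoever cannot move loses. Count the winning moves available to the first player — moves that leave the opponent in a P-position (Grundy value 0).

Stack A, S = {1, 9}:
G(0) = 0
G(1) = mex{0} = 1
G(2) = mex{1} = 0
G(3) = mex{0} = 1
G(4) = mex{1} = 0
G(5) = mex{0} = 1
G(6) = mex{1} = 0
G(7) = mex{0} = 1
G(8) = mex{1} = 0
G(9) = mex{0,0} = 1
G(10) = mex{1,1} = 0
G(11) = mex{0,0} = 1
G(12) = mex{1,1} = 0
G(13) = mex{0,0} = 1
G(14) = mex{1,1} = 0
G(15) = mex{0,0} = 1
G(16) = mex{1,1} = 0
G(17) = mex{0,0} = 1
G_A(17) = 1.
Stack B, S = {2, 5, 8, 9}:
G(0) = 0
G(1) = mex{} = 0
G(2) = mex{0} = 1
G(3) = mex{0} = 1
G(4) = mex{1} = 0
G(5) = mex{1,0} = 2
G(6) = mex{0,0} = 1
G(7) = mex{2,1} = 0
G(8) = mex{1,1,0} = 2
G(9) = mex{0,0,0,0} = 1
G(10) = mex{2,2,1,0} = 3
G(11) = mex{1,1,1,1} = 0
G(12) = mex{3,0,0,1} = 2
G(13) = mex{0,2,2,0} = 1
G(14) = mex{2,1,1,2} = 0
G(15) = mex{1,3,0,1} = 2
G(16) = mex{0,0,2,0} = 1
G(17) = mex{2,2,1,2} = 0
G(18) = mex{1,1,3,1} = 0
G(19) = mex{0,0,0,3} = 1
G(20) = mex{0,2,2,0} = 1
G(21) = mex{1,1,1,2} = 0
G(22) = mex{1,0,0,1} = 2
G(23) = mex{0,0,2,0} = 1
G(24) = mex{2,1,1,2} = 0
G(25) = mex{1,1,0,1} = 2
G_B(25) = 2.
Combined Grundy value = 1 ⊕ 2 = 3.
A winning move leaves total XOR = 0, i.e. changes one component's Grundy value g to g ⊕ X where X is the current total.
Stack A: need g' = 1⊕3 = 2. Options: 17−1→G=0, 17−9→G=0. Hits: 0.
Stack B: need g' = 2⊕3 = 1. Options: 25−2→G=1, 25−5→G=1, 25−8→G=0, 25−9→G=1. Hits: 3.

3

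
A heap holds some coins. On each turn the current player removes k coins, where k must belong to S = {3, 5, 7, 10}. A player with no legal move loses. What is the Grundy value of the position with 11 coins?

3

n :  0  1  2  3  4  5  6  7  8  9 10 11
G :  0  0  0  1  1  1  2  2  2  3  3  3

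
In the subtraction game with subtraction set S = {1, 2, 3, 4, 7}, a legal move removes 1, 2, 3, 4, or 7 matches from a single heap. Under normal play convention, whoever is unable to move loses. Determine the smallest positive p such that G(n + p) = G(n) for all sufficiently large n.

G(0) = 0
G(1) = mex{0} = 1
G(2) = mex{1,0} = 2
G(3) = mex{2,1,0} = 3
G(4) = mex{3,2,1,0} = 4
G(5) = mex{4,3,2,1} = 0
G(6) = mex{0,4,3,2} = 1
G(7) = mex{1,0,4,3,0} = 2
G(8) = mex{2,1,0,4,1} = 3
G(9) = mex{3,2,1,0,2} = 4
G(10) = mex{4,3,2,1,3} = 0
G(11) = mex{0,4,3,2,4} = 1
G(12) = mex{1,0,4,3,0} = 2
G(13) = mex{2,1,0,4,1} = 3
G(14) = mex{3,2,1,0,2} = 4
G(n+5) = G(n) holds for n = 0,…,6 (a full window of length max(S) = 7), so the sequence is purely periodic with period 5.

5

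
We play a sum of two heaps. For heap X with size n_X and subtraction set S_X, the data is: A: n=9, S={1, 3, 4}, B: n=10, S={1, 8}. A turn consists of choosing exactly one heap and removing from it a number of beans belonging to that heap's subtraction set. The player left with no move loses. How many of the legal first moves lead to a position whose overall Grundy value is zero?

3

Heap A, S = {1, 3, 4}:
G(0) = 0
G(1) = mex{0} = 1
G(2) = mex{1} = 0
G(3) = mex{0,0} = 1
G(4) = mex{1,1,0} = 2
G(5) = mex{2,0,1} = 3
G(6) = mex{3,1,0} = 2
G(7) = mex{2,2,1} = 0
G(8) = mex{0,3,2} = 1
G(9) = mex{1,2,3} = 0
G_A(9) = 0.
Heap B, S = {1, 8}:
G(0) = 0
G(1) = mex{0} = 1
G(2) = mex{1} = 0
G(3) = mex{0} = 1
G(4) = mex{1} = 0
G(5) = mex{0} = 1
G(6) = mex{1} = 0
G(7) = mex{0} = 1
G(8) = mex{1,0} = 2
G(9) = mex{2,1} = 0
G(10) = mex{0,0} = 1
G_B(10) = 1.
Combined Grundy value = 0 ⊕ 1 = 1.
A winning move leaves total XOR = 0, i.e. changes one component's Grundy value g to g ⊕ X where X is the current total.
Heap A: need g' = 0⊕1 = 1. Options: 9−1→G=1, 9−3→G=2, 9−4→G=3. Hits: 1.
Heap B: need g' = 1⊕1 = 0. Options: 10−1→G=0, 10−8→G=0. Hits: 2.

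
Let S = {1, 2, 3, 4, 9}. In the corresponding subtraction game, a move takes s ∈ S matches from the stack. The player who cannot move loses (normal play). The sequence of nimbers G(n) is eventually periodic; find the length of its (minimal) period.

G(0) = 0
G(1) = mex{0} = 1
G(2) = mex{1,0} = 2
G(3) = mex{2,1,0} = 3
G(4) = mex{3,2,1,0} = 4
G(5) = mex{4,3,2,1} = 0
G(6) = mex{0,4,3,2} = 1
G(7) = mex{1,0,4,3} = 2
G(8) = mex{2,1,0,4} = 3
G(9) = mex{3,2,1,0,0} = 4
G(10) = mex{4,3,2,1,1} = 0
G(11) = mex{0,4,3,2,2} = 1
G(12) = mex{1,0,4,3,3} = 2
G(13) = mex{2,1,0,4,4} = 3
G(14) = mex{3,2,1,0,0} = 4
G(15) = mex{4,3,2,1,1} = 0
G(n+5) = G(n) holds for n = 0,…,8 (a full window of length max(S) = 9), so the sequence is purely periodic with period 5.

5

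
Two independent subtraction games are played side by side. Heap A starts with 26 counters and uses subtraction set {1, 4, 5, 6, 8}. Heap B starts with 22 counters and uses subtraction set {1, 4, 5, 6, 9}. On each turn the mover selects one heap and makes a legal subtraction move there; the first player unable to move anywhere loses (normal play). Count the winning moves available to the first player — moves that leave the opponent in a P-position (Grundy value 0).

Heap A, S = {1, 4, 5, 6, 8}:
n :  0  1  2  3  4  5  6  7  8  9 10 11 12 13 14 15 16 17 18 19 20 21 22 23 24 25 26
G :  0  1  0  1  2  3  2  3  4  0  1  0  1  2  3  2  3  4  0  1  0  1  2  3  2  3  4
G_A(26) = 4.
Heap B, S = {1, 4, 5, 6, 9}:
G(0) = 0
G(1) = mex{0} = 1
G(2) = mex{1} = 0
G(3) = mex{0} = 1
G(4) = mex{1,0} = 2
G(5) = mex{2,1,0} = 3
G(6) = mex{3,0,1,0} = 2
G(7) = mex{2,1,0,1} = 3
G(8) = mex{3,2,1,0} = 4
G(9) = mex{4,3,2,1,0} = 5
G(10) = mex{5,2,3,2,1} = 0
G(11) = mex{0,3,2,3,0} = 1
G(12) = mex{1,4,3,2,1} = 0
G(13) = mex{0,5,4,3,2} = 1
G(14) = mex{1,0,5,4,3} = 2
G(15) = mex{2,1,0,5,2} = 3
G(16) = mex{3,0,1,0,3} = 2
G(17) = mex{2,1,0,1,4} = 3
G(18) = mex{3,2,1,0,5} = 4
G(19) = mex{4,3,2,1,0} = 5
G(20) = mex{5,2,3,2,1} = 0
G(21) = mex{0,3,2,3,0} = 1
G(22) = mex{1,4,3,2,1} = 0
G_B(22) = 0.
Combined Grundy value = 4 ⊕ 0 = 4.
A winning move leaves total XOR = 0, i.e. changes one component's Grundy value g to g ⊕ X where X is the current total.
Heap A: need g' = 4⊕4 = 0. Options: 26−1→G=3, 26−4→G=2, 26−5→G=1, 26−6→G=0, 26−8→G=0. Hits: 2.
Heap B: need g' = 0⊕4 = 4. Options: 22−1→G=1, 22−4→G=4, 22−5→G=3, 22−6→G=2, 22−9→G=1. Hits: 1.

3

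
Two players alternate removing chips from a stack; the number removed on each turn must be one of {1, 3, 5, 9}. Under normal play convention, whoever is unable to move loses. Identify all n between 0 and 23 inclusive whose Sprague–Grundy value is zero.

0, 2, 4, 6, 8, 10, 12, 14, 16, 18, 20, 22

n :  0  1  2  3  4  5  6  7  8  9 10 11 12 13 14 15 16 17 18 19 20 21 22 23
G :  0  1  0  1  0  1  0  1  0  1  0  1  0  1  0  1  0  1  0  1  0  1  0  1
P-positions are exactly the n with G(n) = 0.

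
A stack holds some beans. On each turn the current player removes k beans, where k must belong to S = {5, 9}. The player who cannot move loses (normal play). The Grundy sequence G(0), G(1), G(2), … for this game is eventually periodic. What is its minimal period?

n :  0  1  2  3  4  5  6  7  8  9 10 11 12 13 14 15 16 17 18 19 20 21 22 23 24 25 26 27 28 29
G :  0  0  0  0  0  1  1  1  1  1  2  2  2  2  0  0  0  0  0  1  1  1  1  1  2  2  2  2  0  0
G(n+14) = G(n) holds for n = 0,…,8 (a full window of length max(S) = 9), so the sequence is purely periodic with period 14.

14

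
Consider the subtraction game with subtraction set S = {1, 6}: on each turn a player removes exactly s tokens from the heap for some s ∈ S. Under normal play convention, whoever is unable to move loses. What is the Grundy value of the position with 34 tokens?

2

G(0) = 0
G(1) = mex{0} = 1
G(2) = mex{1} = 0
G(3) = mex{0} = 1
G(4) = mex{1} = 0
G(5) = mex{0} = 1
G(6) = mex{1,0} = 2
G(7) = mex{2,1} = 0
G(8) = mex{0,0} = 1
G(9) = mex{1,1} = 0
G(10) = mex{0,0} = 1
G(11) = mex{1,1} = 0
G(12) = mex{0,2} = 1
G(13) = mex{1,0} = 2
G(14) = mex{2,1} = 0
G(15) = mex{0,0} = 1
G(16) = mex{1,1} = 0
G(17) = mex{0,0} = 1
G(18) = mex{1,1} = 0
G(19) = mex{0,2} = 1
G(20) = mex{1,0} = 2
G(21) = mex{2,1} = 0
G(22) = mex{0,0} = 1
G(23) = mex{1,1} = 0
G(24) = mex{0,0} = 1
G(25) = mex{1,1} = 0
G(26) = mex{0,2} = 1
G(27) = mex{1,0} = 2
G(28) = mex{2,1} = 0
G(29) = mex{0,0} = 1
G(30) = mex{1,1} = 0
G(31) = mex{0,0} = 1
G(32) = mex{1,1} = 0
G(33) = mex{0,2} = 1
G(34) = mex{1,0} = 2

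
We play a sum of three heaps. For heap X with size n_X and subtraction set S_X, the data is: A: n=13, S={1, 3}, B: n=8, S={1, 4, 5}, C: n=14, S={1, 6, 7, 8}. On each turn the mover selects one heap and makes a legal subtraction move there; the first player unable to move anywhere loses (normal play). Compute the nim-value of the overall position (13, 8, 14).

0

Heap A, S = {1, 3}:
n :  0  1  2  3  4  5  6  7  8  9 10 11 12 13
G :  0  1  0  1  0  1  0  1  0  1  0  1  0  1
G_A(13) = 1.
Heap B, S = {1, 4, 5}:
n : 0 1 2 3 4 5 6 7 8
G : 0 1 0 1 2 3 2 3 0
G_B(8) = 0.
Heap C, S = {1, 6, 7, 8}:
G(0) = 0
G(1) = mex{0} = 1
G(2) = mex{1} = 0
G(3) = mex{0} = 1
G(4) = mex{1} = 0
G(5) = mex{0} = 1
G(6) = mex{1,0} = 2
G(7) = mex{2,1,0} = 3
G(8) = mex{3,0,1,0} = 2
G(9) = mex{2,1,0,1} = 3
G(10) = mex{3,0,1,0} = 2
G(11) = mex{2,1,0,1} = 3
G(12) = mex{3,2,1,0} = 4
G(13) = mex{4,3,2,1} = 0
G(14) = mex{0,2,3,2} = 1
G_C(14) = 1.
Combined Grundy value = 1 ⊕ 0 ⊕ 1 = 0.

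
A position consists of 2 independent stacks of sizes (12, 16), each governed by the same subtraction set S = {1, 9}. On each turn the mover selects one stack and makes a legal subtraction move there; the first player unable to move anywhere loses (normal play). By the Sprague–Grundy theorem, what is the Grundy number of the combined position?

All stacks use S = {1, 9}:
G(0) = 0
G(1) = mex{0} = 1
G(2) = mex{1} = 0
G(3) = mex{0} = 1
G(4) = mex{1} = 0
G(5) = mex{0} = 1
G(6) = mex{1} = 0
G(7) = mex{0} = 1
G(8) = mex{1} = 0
G(9) = mex{0,0} = 1
G(10) = mex{1,1} = 0
G(11) = mex{0,0} = 1
G(12) = mex{1,1} = 0
G(13) = mex{0,0} = 1
G(14) = mex{1,1} = 0
G(15) = mex{0,0} = 1
G(16) = mex{1,1} = 0
Stack A: G(12) = 0.
Stack B: G(16) = 0.
Combined Grundy value = 0 ⊕ 0 = 0.

0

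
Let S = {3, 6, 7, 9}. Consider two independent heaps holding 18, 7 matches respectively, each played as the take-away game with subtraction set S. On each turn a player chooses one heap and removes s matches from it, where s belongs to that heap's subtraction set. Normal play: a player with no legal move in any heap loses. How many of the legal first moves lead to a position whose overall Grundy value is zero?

0

All heaps use S = {3, 6, 7, 9}:
n :  0  1  2  3  4  5  6  7  8  9 10 11 12 13 14 15 16 17 18
G :  0  0  0  1  1  1  2  2  2  3  3  3  0  0  0  1  1  1  2
Heap A: G(18) = 2.
Heap B: G(7) = 2.
Combined Grundy value = 2 ⊕ 2 = 0.
A winning move leaves total XOR = 0, i.e. changes one component's Grundy value g to g ⊕ X where X is the current total.
Heap A: target g' = 2⊕0 = 2, but every legal move changes the Grundy value (mex property), so 0 moves.
Heap B: target g' = 2⊕0 = 2, but every legal move changes the Grundy value (mex property), so 0 moves.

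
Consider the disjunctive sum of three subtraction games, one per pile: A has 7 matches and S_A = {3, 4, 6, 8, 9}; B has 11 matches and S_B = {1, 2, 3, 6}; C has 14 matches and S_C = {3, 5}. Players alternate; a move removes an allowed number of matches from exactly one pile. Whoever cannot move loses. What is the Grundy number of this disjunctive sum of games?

Pile A, S = {3, 4, 6, 8, 9}:
G(0) = 0
G(1) = mex{} = 0
G(2) = mex{} = 0
G(3) = mex{0} = 1
G(4) = mex{0,0} = 1
G(5) = mex{0,0} = 1
G(6) = mex{1,0,0} = 2
G(7) = mex{1,1,0} = 2
G_A(7) = 2.
Pile B, S = {1, 2, 3, 6}:
n :  0  1  2  3  4  5  6  7  8  9 10 11
G :  0  1  2  3  0  1  2  3  0  1  2  3
G_B(11) = 3.
Pile C, S = {3, 5}:
G(0) = 0
G(1) = mex{} = 0
G(2) = mex{} = 0
G(3) = mex{0} = 1
G(4) = mex{0} = 1
G(5) = mex{0,0} = 1
G(6) = mex{1,0} = 2
G(7) = mex{1,0} = 2
G(8) = mex{1,1} = 0
G(9) = mex{2,1} = 0
G(10) = mex{2,1} = 0
G(11) = mex{0,2} = 1
G(12) = mex{0,2} = 1
G(13) = mex{0,0} = 1
G(14) = mex{1,0} = 2
G_C(14) = 2.
Combined Grundy value = 2 ⊕ 3 ⊕ 2 = 3.

3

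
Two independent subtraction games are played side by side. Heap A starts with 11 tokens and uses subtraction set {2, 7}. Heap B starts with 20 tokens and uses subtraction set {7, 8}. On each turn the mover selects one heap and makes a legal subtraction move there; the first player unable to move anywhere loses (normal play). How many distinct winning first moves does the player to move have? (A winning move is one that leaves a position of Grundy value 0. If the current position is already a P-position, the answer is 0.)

4

Heap A, S = {2, 7}:
G(0) = 0
G(1) = mex{} = 0
G(2) = mex{0} = 1
G(3) = mex{0} = 1
G(4) = mex{1} = 0
G(5) = mex{1} = 0
G(6) = mex{0} = 1
G(7) = mex{0,0} = 1
G(8) = mex{1,0} = 2
G(9) = mex{1,1} = 0
G(10) = mex{2,1} = 0
G(11) = mex{0,0} = 1
G_A(11) = 1.
Heap B, S = {7, 8}:
n :  0  1  2  3  4  5  6  7  8  9 10 11 12 13 14 15 16 17 18 19 20
G :  0  0  0  0  0  0  0  1  1  1  1  1  1  1  2  0  0  0  0  0  0
G_B(20) = 0.
Combined Grundy value = 1 ⊕ 0 = 1.
A winning move leaves total XOR = 0, i.e. changes one component's Grundy value g to g ⊕ X where X is the current total.
Heap A: need g' = 1⊕1 = 0. Options: 11−2→G=0, 11−7→G=0. Hits: 2.
Heap B: need g' = 0⊕1 = 1. Options: 20−7→G=1, 20−8→G=1. Hits: 2.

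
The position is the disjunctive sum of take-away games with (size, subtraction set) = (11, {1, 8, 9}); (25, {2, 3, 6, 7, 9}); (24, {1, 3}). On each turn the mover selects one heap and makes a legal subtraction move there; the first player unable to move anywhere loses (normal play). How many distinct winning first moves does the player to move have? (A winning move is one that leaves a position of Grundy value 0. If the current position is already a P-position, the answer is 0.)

1

Heap A, S = {1, 8, 9}:
G(0) = 0
G(1) = mex{0} = 1
G(2) = mex{1} = 0
G(3) = mex{0} = 1
G(4) = mex{1} = 0
G(5) = mex{0} = 1
G(6) = mex{1} = 0
G(7) = mex{0} = 1
G(8) = mex{1,0} = 2
G(9) = mex{2,1,0} = 3
G(10) = mex{3,0,1} = 2
G(11) = mex{2,1,0} = 3
G_A(11) = 3.
Heap B, S = {2, 3, 6, 7, 9}:
n :  0  1  2  3  4  5  6  7  8  9 10 11 12 13 14 15 16 17 18 19 20 21 22 23 24 25
G :  0  0  1  1  2  0  3  1  2  2  3  3  4  0  5  1  4  0  0  1  1  2  2  3  3  5
G_B(25) = 5.
Heap C, S = {1, 3}:
G(0) = 0
G(1) = mex{0} = 1
G(2) = mex{1} = 0
G(3) = mex{0,0} = 1
G(4) = mex{1,1} = 0
G(5) = mex{0,0} = 1
G(6) = mex{1,1} = 0
G(7) = mex{0,0} = 1
G(8) = mex{1,1} = 0
G(9) = mex{0,0} = 1
G(10) = mex{1,1} = 0
G(11) = mex{0,0} = 1
G(12) = mex{1,1} = 0
G(13) = mex{0,0} = 1
G(14) = mex{1,1} = 0
G(15) = mex{0,0} = 1
G(16) = mex{1,1} = 0
G(17) = mex{0,0} = 1
G(18) = mex{1,1} = 0
G(19) = mex{0,0} = 1
G(20) = mex{1,1} = 0
G(21) = mex{0,0} = 1
G(22) = mex{1,1} = 0
G(23) = mex{0,0} = 1
G(24) = mex{1,1} = 0
G_C(24) = 0.
Combined Grundy value = 3 ⊕ 5 ⊕ 0 = 6.
A winning move leaves total XOR = 0, i.e. changes one component's Grundy value g to g ⊕ X where X is the current total.
Heap A: need g' = 3⊕6 = 5. Options: 11−1→G=2, 11−8→G=1, 11−9→G=0. Hits: 0.
Heap B: need g' = 5⊕6 = 3. Options: 25−2→G=3, 25−3→G=2, 25−6→G=1, 25−7→G=0, 25−9→G=4. Hits: 1.
Heap C: need g' = 0⊕6 = 6. Options: 24−1→G=1, 24−3→G=1. Hits: 0.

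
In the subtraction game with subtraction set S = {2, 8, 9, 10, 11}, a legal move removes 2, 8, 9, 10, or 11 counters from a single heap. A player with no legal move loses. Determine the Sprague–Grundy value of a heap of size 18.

0

n :  0  1  2  3  4  5  6  7  8  9 10 11 12 13 14 15 16 17 18
G :  0  0  1  1  0  0  1  1  2  2  3  3  2  2  3  3  4  0  0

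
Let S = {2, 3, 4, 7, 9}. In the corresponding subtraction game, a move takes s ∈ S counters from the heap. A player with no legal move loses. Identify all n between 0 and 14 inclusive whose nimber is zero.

G(0) = 0
G(1) = mex{} = 0
G(2) = mex{0} = 1
G(3) = mex{0,0} = 1
G(4) = mex{1,0,0} = 2
G(5) = mex{1,1,0} = 2
G(6) = mex{2,1,1} = 0
G(7) = mex{2,2,1,0} = 3
G(8) = mex{0,2,2,0} = 1
G(9) = mex{3,0,2,1,0} = 4
G(10) = mex{1,3,0,1,0} = 2
G(11) = mex{4,1,3,2,1} = 0
G(12) = mex{2,4,1,2,1} = 0
G(13) = mex{0,2,4,0,2} = 1
G(14) = mex{0,0,2,3,2} = 1
P-positions are exactly the n with G(n) = 0.

0, 1, 6, 11, 12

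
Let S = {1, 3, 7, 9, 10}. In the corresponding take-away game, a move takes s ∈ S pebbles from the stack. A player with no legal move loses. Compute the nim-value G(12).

2

G(0) = 0
G(1) = mex{0} = 1
G(2) = mex{1} = 0
G(3) = mex{0,0} = 1
G(4) = mex{1,1} = 0
G(5) = mex{0,0} = 1
G(6) = mex{1,1} = 0
G(7) = mex{0,0,0} = 1
G(8) = mex{1,1,1} = 0
G(9) = mex{0,0,0,0} = 1
G(10) = mex{1,1,1,1,0} = 2
G(11) = mex{2,0,0,0,1} = 3
G(12) = mex{3,1,1,1,0} = 2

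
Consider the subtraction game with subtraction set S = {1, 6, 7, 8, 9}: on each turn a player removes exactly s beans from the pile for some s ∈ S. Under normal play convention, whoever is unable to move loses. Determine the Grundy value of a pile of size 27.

G(0) = 0
G(1) = mex{0} = 1
G(2) = mex{1} = 0
G(3) = mex{0} = 1
G(4) = mex{1} = 0
G(5) = mex{0} = 1
G(6) = mex{1,0} = 2
G(7) = mex{2,1,0} = 3
G(8) = mex{3,0,1,0} = 2
G(9) = mex{2,1,0,1,0} = 3
G(10) = mex{3,0,1,0,1} = 2
G(11) = mex{2,1,0,1,0} = 3
G(12) = mex{3,2,1,0,1} = 4
G(13) = mex{4,3,2,1,0} = 5
G(14) = mex{5,2,3,2,1} = 0
G(15) = mex{0,3,2,3,2} = 1
G(16) = mex{1,2,3,2,3} = 0
G(17) = mex{0,3,2,3,2} = 1
G(18) = mex{1,4,3,2,3} = 0
G(19) = mex{0,5,4,3,2} = 1
G(20) = mex{1,0,5,4,3} = 2
G(21) = mex{2,1,0,5,4} = 3
G(22) = mex{3,0,1,0,5} = 2
G(23) = mex{2,1,0,1,0} = 3
G(24) = mex{3,0,1,0,1} = 2
G(25) = mex{2,1,0,1,0} = 3
G(26) = mex{3,2,1,0,1} = 4
G(27) = mex{4,3,2,1,0} = 5

5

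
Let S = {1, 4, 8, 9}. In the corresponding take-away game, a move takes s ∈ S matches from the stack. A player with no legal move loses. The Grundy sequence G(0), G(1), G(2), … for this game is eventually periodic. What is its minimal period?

G(0) = 0
G(1) = mex{0} = 1
G(2) = mex{1} = 0
G(3) = mex{0} = 1
G(4) = mex{1,0} = 2
G(5) = mex{2,1} = 0
G(6) = mex{0,0} = 1
G(7) = mex{1,1} = 0
G(8) = mex{0,2,0} = 1
G(9) = mex{1,0,1,0} = 2
G(10) = mex{2,1,0,1} = 3
G(11) = mex{3,0,1,0} = 2
G(12) = mex{2,1,2,1} = 0
G(13) = mex{0,2,0,2} = 1
G(14) = mex{1,3,1,0} = 2
G(15) = mex{2,2,0,1} = 3
G(16) = mex{3,0,1,0} = 2
G(17) = mex{2,1,2,1} = 0
G(18) = mex{0,2,3,2} = 1
G(19) = mex{1,3,2,3} = 0
G(20) = mex{0,2,0,2} = 1
G(21) = mex{1,0,1,0} = 2
G(22) = mex{2,1,2,1} = 0
G(23) = mex{0,0,3,2} = 1
G(24) = mex{1,1,2,3} = 0
G(25) = mex{0,2,0,2} = 1
G(26) = mex{1,0,1,0} = 2
G(27) = mex{2,1,0,1} = 3
G(28) = mex{3,0,1,0} = 2
G(29) = mex{2,1,2,1} = 0
G(30) = mex{0,2,0,2} = 1
G(31) = mex{1,3,1,0} = 2
G(32) = mex{2,2,0,1} = 3
G(33) = mex{3,0,1,0} = 2
G(34) = mex{2,1,2,1} = 0
G(35) = mex{0,2,3,2} = 1
G(n+17) = G(n) holds for n = 0,…,8 (a full window of length max(S) = 9), so the sequence is purely periodic with period 17.

17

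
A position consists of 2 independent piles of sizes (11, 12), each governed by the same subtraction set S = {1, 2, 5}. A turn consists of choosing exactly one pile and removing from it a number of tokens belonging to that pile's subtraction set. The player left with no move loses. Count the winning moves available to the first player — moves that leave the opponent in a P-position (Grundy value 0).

All piles use S = {1, 2, 5}:
G(0) = 0
G(1) = mex{0} = 1
G(2) = mex{1,0} = 2
G(3) = mex{2,1} = 0
G(4) = mex{0,2} = 1
G(5) = mex{1,0,0} = 2
G(6) = mex{2,1,1} = 0
G(7) = mex{0,2,2} = 1
G(8) = mex{1,0,0} = 2
G(9) = mex{2,1,1} = 0
G(10) = mex{0,2,2} = 1
G(11) = mex{1,0,0} = 2
G(12) = mex{2,1,1} = 0
Pile A: G(11) = 2.
Pile B: G(12) = 0.
Combined Grundy value = 2 ⊕ 0 = 2.
A winning move leaves total XOR = 0, i.e. changes one component's Grundy value g to g ⊕ X where X is the current total.
Pile A: need g' = 2⊕2 = 0. Options: 11−1→G=1, 11−2→G=0, 11−5→G=0. Hits: 2.
Pile B: need g' = 0⊕2 = 2. Options: 12−1→G=2, 12−2→G=1, 12−5→G=1. Hits: 1.

3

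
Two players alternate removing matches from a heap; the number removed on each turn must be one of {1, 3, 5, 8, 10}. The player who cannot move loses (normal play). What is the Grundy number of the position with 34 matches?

G(0) = 0
G(1) = mex{0} = 1
G(2) = mex{1} = 0
G(3) = mex{0,0} = 1
G(4) = mex{1,1} = 0
G(5) = mex{0,0,0} = 1
G(6) = mex{1,1,1} = 0
G(7) = mex{0,0,0} = 1
G(8) = mex{1,1,1,0} = 2
G(9) = mex{2,0,0,1} = 3
G(10) = mex{3,1,1,0,0} = 2
G(11) = mex{2,2,0,1,1} = 3
G(12) = mex{3,3,1,0,0} = 2
G(13) = mex{2,2,2,1,1} = 0
G(14) = mex{0,3,3,0,0} = 1
G(15) = mex{1,2,2,1,1} = 0
G(16) = mex{0,0,3,2,0} = 1
G(17) = mex{1,1,2,3,1} = 0
G(18) = mex{0,0,0,2,2} = 1
G(19) = mex{1,1,1,3,3} = 0
G(20) = mex{0,0,0,2,2} = 1
G(21) = mex{1,1,1,0,3} = 2
G(22) = mex{2,0,0,1,2} = 3
G(23) = mex{3,1,1,0,0} = 2
G(24) = mex{2,2,0,1,1} = 3
G(25) = mex{3,3,1,0,0} = 2
G(26) = mex{2,2,2,1,1} = 0
G(27) = mex{0,3,3,0,0} = 1
G(28) = mex{1,2,2,1,1} = 0
G(29) = mex{0,0,3,2,0} = 1
G(30) = mex{1,1,2,3,1} = 0
G(31) = mex{0,0,0,2,2} = 1
G(32) = mex{1,1,1,3,3} = 0
G(33) = mex{0,0,0,2,2} = 1
G(34) = mex{1,1,1,0,3} = 2

2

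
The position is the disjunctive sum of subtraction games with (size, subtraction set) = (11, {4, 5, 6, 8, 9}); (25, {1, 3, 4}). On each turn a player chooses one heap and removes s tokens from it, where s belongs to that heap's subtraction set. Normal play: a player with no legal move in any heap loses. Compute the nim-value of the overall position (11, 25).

Heap A, S = {4, 5, 6, 8, 9}:
n :  0  1  2  3  4  5  6  7  8  9 10 11
G :  0  0  0  0  1  1  1  1  2  2  2  2
G_A(11) = 2.
Heap B, S = {1, 3, 4}:
G(0) = 0
G(1) = mex{0} = 1
G(2) = mex{1} = 0
G(3) = mex{0,0} = 1
G(4) = mex{1,1,0} = 2
G(5) = mex{2,0,1} = 3
G(6) = mex{3,1,0} = 2
G(7) = mex{2,2,1} = 0
G(8) = mex{0,3,2} = 1
G(9) = mex{1,2,3} = 0
G(10) = mex{0,0,2} = 1
G(11) = mex{1,1,0} = 2
G(12) = mex{2,0,1} = 3
G(13) = mex{3,1,0} = 2
G(14) = mex{2,2,1} = 0
G(15) = mex{0,3,2} = 1
G(16) = mex{1,2,3} = 0
G(17) = mex{0,0,2} = 1
G(18) = mex{1,1,0} = 2
G(19) = mex{2,0,1} = 3
G(20) = mex{3,1,0} = 2
G(21) = mex{2,2,1} = 0
G(22) = mex{0,3,2} = 1
G(23) = mex{1,2,3} = 0
G(24) = mex{0,0,2} = 1
G(25) = mex{1,1,0} = 2
G_B(25) = 2.
Combined Grundy value = 2 ⊕ 2 = 0.

0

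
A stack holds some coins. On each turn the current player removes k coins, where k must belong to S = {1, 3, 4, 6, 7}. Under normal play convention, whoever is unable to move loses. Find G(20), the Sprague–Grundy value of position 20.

0

n :  0  1  2  3  4  5  6  7  8  9 10 11 12 13 14 15 16 17 18 19 20
G :  0  1  0  1  2  3  2  3  4  5  0  1  0  1  2  3  2  3  4  5  0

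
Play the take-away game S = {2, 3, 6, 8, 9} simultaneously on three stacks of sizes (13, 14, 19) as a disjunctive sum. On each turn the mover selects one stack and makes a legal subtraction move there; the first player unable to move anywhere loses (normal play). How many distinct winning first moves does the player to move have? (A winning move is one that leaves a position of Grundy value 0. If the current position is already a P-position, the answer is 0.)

All stacks use S = {2, 3, 6, 8, 9}:
n :  0  1  2  3  4  5  6  7  8  9 10 11 12 13 14 15 16 17 18 19
G :  0  0  1  1  2  0  3  1  2  2  3  3  0  4  1  5  0  0  1  1
Stack A: G(13) = 4.
Stack B: G(14) = 1.
Stack C: G(19) = 1.
Combined Grundy value = 4 ⊕ 1 ⊕ 1 = 4.
A winning move leaves total XOR = 0, i.e. changes one component's Grundy value g to g ⊕ X where X is the current total.
Stack A: need g' = 4⊕4 = 0. Options: 13−2→G=3, 13−3→G=3, 13−6→G=1, 13−8→G=0, 13−9→G=2. Hits: 1.
Stack B: need g' = 1⊕4 = 5. Options: 14−2→G=0, 14−3→G=3, 14−6→G=2, 14−8→G=3, 14−9→G=0. Hits: 0.
Stack C: need g' = 1⊕4 = 5. Options: 19−2→G=0, 19−3→G=0, 19−6→G=4, 19−8→G=3, 19−9→G=3. Hits: 0.

1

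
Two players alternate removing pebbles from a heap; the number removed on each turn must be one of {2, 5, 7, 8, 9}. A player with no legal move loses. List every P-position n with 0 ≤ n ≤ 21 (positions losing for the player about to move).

0, 1, 4, 14, 15, 18

G(0) = 0
G(1) = mex{} = 0
G(2) = mex{0} = 1
G(3) = mex{0} = 1
G(4) = mex{1} = 0
G(5) = mex{1,0} = 2
G(6) = mex{0,0} = 1
G(7) = mex{2,1,0} = 3
G(8) = mex{1,1,0,0} = 2
G(9) = mex{3,0,1,0,0} = 2
G(10) = mex{2,2,1,1,0} = 3
G(11) = mex{2,1,0,1,1} = 3
G(12) = mex{3,3,2,0,1} = 4
G(13) = mex{3,2,1,2,0} = 4
G(14) = mex{4,2,3,1,2} = 0
G(15) = mex{4,3,2,3,1} = 0
G(16) = mex{0,3,2,2,3} = 1
G(17) = mex{0,4,3,2,2} = 1
G(18) = mex{1,4,3,3,2} = 0
G(19) = mex{1,0,4,3,3} = 2
G(20) = mex{0,0,4,4,3} = 1
G(21) = mex{2,1,0,4,4} = 3
P-positions are exactly the n with G(n) = 0.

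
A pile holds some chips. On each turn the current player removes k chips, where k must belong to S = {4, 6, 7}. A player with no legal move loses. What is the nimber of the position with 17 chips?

1

G(0) = 0
G(1) = mex{} = 0
G(2) = mex{} = 0
G(3) = mex{} = 0
G(4) = mex{0} = 1
G(5) = mex{0} = 1
G(6) = mex{0,0} = 1
G(7) = mex{0,0,0} = 1
G(8) = mex{1,0,0} = 2
G(9) = mex{1,0,0} = 2
G(10) = mex{1,1,0} = 2
G(11) = mex{1,1,1} = 0
G(12) = mex{2,1,1} = 0
G(13) = mex{2,1,1} = 0
G(14) = mex{2,2,1} = 0
G(15) = mex{0,2,2} = 1
G(16) = mex{0,2,2} = 1
G(17) = mex{0,0,2} = 1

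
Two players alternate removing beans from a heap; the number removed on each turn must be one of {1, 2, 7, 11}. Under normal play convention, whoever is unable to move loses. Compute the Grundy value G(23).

n :  0  1  2  3  4  5  6  7  8  9 10 11 12 13 14 15 16 17 18 19 20 21 22 23
G :  0  1  2  0  1  2  0  1  2  0  1  2  0  1  2  0  1  2  0  1  2  0  1  2

2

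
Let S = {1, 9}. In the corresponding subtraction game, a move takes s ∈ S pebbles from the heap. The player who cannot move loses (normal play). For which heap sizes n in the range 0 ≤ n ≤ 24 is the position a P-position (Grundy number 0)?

0, 2, 4, 6, 8, 10, 12, 14, 16, 18, 20, 22, 24

G(0) = 0
G(1) = mex{0} = 1
G(2) = mex{1} = 0
G(3) = mex{0} = 1
G(4) = mex{1} = 0
G(5) = mex{0} = 1
G(6) = mex{1} = 0
G(7) = mex{0} = 1
G(8) = mex{1} = 0
G(9) = mex{0,0} = 1
G(10) = mex{1,1} = 0
G(11) = mex{0,0} = 1
G(12) = mex{1,1} = 0
G(13) = mex{0,0} = 1
G(14) = mex{1,1} = 0
G(15) = mex{0,0} = 1
G(16) = mex{1,1} = 0
G(17) = mex{0,0} = 1
G(18) = mex{1,1} = 0
G(19) = mex{0,0} = 1
G(20) = mex{1,1} = 0
G(21) = mex{0,0} = 1
G(22) = mex{1,1} = 0
G(23) = mex{0,0} = 1
G(24) = mex{1,1} = 0
P-positions are exactly the n with G(n) = 0.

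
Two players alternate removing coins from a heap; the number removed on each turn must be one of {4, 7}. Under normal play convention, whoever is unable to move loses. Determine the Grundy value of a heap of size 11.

n :  0  1  2  3  4  5  6  7  8  9 10 11
G :  0  0  0  0  1  1  1  1  2  2  2  0

0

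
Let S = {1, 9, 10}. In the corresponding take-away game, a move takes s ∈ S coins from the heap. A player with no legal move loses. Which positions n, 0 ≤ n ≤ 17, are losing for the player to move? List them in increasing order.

G(0) = 0
G(1) = mex{0} = 1
G(2) = mex{1} = 0
G(3) = mex{0} = 1
G(4) = mex{1} = 0
G(5) = mex{0} = 1
G(6) = mex{1} = 0
G(7) = mex{0} = 1
G(8) = mex{1} = 0
G(9) = mex{0,0} = 1
G(10) = mex{1,1,0} = 2
G(11) = mex{2,0,1} = 3
G(12) = mex{3,1,0} = 2
G(13) = mex{2,0,1} = 3
G(14) = mex{3,1,0} = 2
G(15) = mex{2,0,1} = 3
G(16) = mex{3,1,0} = 2
G(17) = mex{2,0,1} = 3
P-positions are exactly the n with G(n) = 0.

0, 2, 4, 6, 8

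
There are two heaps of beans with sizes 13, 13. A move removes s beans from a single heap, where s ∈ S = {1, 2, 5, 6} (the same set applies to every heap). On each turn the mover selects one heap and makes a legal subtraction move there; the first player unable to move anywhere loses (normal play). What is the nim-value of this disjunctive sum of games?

0

All heaps use S = {1, 2, 5, 6}:
n :  0  1  2  3  4  5  6  7  8  9 10 11 12 13
G :  0  1  2  0  1  2  3  0  1  2  0  1  2  3
Heap A: G(13) = 3.
Heap B: G(13) = 3.
Combined Grundy value = 3 ⊕ 3 = 0.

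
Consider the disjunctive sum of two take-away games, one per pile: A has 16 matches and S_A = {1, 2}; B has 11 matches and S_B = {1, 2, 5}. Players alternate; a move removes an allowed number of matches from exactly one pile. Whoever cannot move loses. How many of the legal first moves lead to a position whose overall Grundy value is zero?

2

Pile A, S = {1, 2}:
G(0) = 0
G(1) = mex{0} = 1
G(2) = mex{1,0} = 2
G(3) = mex{2,1} = 0
G(4) = mex{0,2} = 1
G(5) = mex{1,0} = 2
G(6) = mex{2,1} = 0
G(7) = mex{0,2} = 1
G(8) = mex{1,0} = 2
G(9) = mex{2,1} = 0
G(10) = mex{0,2} = 1
G(11) = mex{1,0} = 2
G(12) = mex{2,1} = 0
G(13) = mex{0,2} = 1
G(14) = mex{1,0} = 2
G(15) = mex{2,1} = 0
G(16) = mex{0,2} = 1
G_A(16) = 1.
Pile B, S = {1, 2, 5}:
n :  0  1  2  3  4  5  6  7  8  9 10 11
G :  0  1  2  0  1  2  0  1  2  0  1  2
G_B(11) = 2.
Combined Grundy value = 1 ⊕ 2 = 3.
A winning move leaves total XOR = 0, i.e. changes one component's Grundy value g to g ⊕ X where X is the current total.
Pile A: need g' = 1⊕3 = 2. Options: 16−1→G=0, 16−2→G=2. Hits: 1.
Pile B: need g' = 2⊕3 = 1. Options: 11−1→G=1, 11−2→G=0, 11−5→G=0. Hits: 1.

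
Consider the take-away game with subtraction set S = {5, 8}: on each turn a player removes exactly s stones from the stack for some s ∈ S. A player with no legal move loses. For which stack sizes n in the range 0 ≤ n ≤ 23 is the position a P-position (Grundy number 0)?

0, 1, 2, 3, 4, 13, 14, 15, 16, 17

G(0) = 0
G(1) = mex{} = 0
G(2) = mex{} = 0
G(3) = mex{} = 0
G(4) = mex{} = 0
G(5) = mex{0} = 1
G(6) = mex{0} = 1
G(7) = mex{0} = 1
G(8) = mex{0,0} = 1
G(9) = mex{0,0} = 1
G(10) = mex{1,0} = 2
G(11) = mex{1,0} = 2
G(12) = mex{1,0} = 2
G(13) = mex{1,1} = 0
G(14) = mex{1,1} = 0
G(15) = mex{2,1} = 0
G(16) = mex{2,1} = 0
G(17) = mex{2,1} = 0
G(18) = mex{0,2} = 1
G(19) = mex{0,2} = 1
G(20) = mex{0,2} = 1
G(21) = mex{0,0} = 1
G(22) = mex{0,0} = 1
G(23) = mex{1,0} = 2
P-positions are exactly the n with G(n) = 0.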